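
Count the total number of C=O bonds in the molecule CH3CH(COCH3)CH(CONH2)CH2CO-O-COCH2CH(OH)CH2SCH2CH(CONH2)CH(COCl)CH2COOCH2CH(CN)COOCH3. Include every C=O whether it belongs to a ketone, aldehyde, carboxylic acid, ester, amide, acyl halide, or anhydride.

8

CH(COCH3): ketone, 1 C=O (running total 1).
CH(CONH2): amide, 1 C=O (running total 2).
CH2CO-O-COCH2: anhydride, 2 C=O (running total 4).
CH(CONH2): amide, 1 C=O (running total 5).
CH(COCl): acyl halide, 1 C=O (running total 6).
CH2COOCH2: ester, 1 C=O (running total 7).
COOCH3: ester, 1 C=O (running total 8).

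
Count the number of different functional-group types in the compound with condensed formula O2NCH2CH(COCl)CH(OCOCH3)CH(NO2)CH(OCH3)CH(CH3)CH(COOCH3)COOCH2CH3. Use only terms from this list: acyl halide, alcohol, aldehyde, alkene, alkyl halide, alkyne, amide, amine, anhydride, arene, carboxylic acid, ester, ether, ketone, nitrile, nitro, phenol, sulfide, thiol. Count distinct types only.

4

Taking each segment in turn:
  O2NCH2: –NO2 on carbon → nitro group.
  CH(COCl): pendant –C(=O)X: carbonyl C bonded to C and halogen → acyl halide.
  CH(OCOCH3): pendant –OC(=O)CH3: an acyloxy group → ester.
  CH(NO2): –NO2 on an sp³ carbon → nitro (the N=O is not a carbonyl).
  CH(OCH3): pendant –OCH3: C–O–C with sp³ C, no adjacent C=O → ether.
  CH(COOCH3): pendant –COOCH3: carbonyl C bonded to C and –OCH3 → ester.
  COOCH2CH3: –C(=O)OCH2CH3: carbonyl C bonded to C and to –OEt → ester.
Distinct types present: acyl halide, ester, ether, nitro.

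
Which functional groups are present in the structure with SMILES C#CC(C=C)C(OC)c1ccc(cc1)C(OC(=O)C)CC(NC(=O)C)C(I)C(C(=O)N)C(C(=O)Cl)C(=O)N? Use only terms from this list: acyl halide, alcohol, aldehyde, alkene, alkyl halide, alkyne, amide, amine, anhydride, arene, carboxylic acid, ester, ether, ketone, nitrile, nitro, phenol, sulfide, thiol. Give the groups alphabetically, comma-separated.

Taking each segment in turn:
  HC≡C: C≡C triple bond → alkyne.
  CH(CH=CH2): pendant –CH=CH2: C=C double bond → alkene.
  CH(OCH3): pendant –OCH3: C–O–C with sp³ C, no adjacent C=O → ether.
  C6H4: para-disubstituted benzene ring → arene.
  CH(OCOCH3): pendant –OC(=O)CH3: an acyloxy group → ester.
  CH(NHCOCH3): pendant –NHC(=O)CH3: N bonded to a carbonyl → amide (not amine).
  CH(I): halogen on an sp³ carbon → alkyl halide.
  CH(CONH2): pendant –CONH2: carbonyl C bonded to C and N → amide.
  CH(COCl): pendant –C(=O)X: carbonyl C bonded to C and halogen → acyl halide.
  CONH2: –C(=O)NH2: carbonyl C bonded to C and to N → amide (the N is not a separate amine).

acyl halide, alkene, alkyl halide, alkyne, amide, arene, ester, ether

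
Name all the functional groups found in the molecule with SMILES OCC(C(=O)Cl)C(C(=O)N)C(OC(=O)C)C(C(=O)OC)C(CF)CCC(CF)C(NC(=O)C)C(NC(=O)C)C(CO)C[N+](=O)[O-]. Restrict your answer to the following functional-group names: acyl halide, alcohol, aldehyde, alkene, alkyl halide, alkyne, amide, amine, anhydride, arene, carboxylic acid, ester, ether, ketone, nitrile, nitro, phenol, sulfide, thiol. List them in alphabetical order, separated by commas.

HO– on an sp³ carbon → alcohol.
pendant –C(=O)X: carbonyl C bonded to C and halogen → acyl halide.
pendant –CONH2: carbonyl C bonded to C and N → amide.
pendant –OC(=O)CH3: an acyloxy group → ester.
pendant –COOCH3: carbonyl C bonded to C and –OCH3 → ester.
pendant –CH2X: halogen on sp³ carbon → alkyl halide.
pendant –CH2X: halogen on sp³ carbon → alkyl halide.
pendant –NHC(=O)CH3: N bonded to a carbonyl → amide (not amine).
pendant –NHC(=O)CH3: N bonded to a carbonyl → amide (not amine).
pendant –CH2OH on an sp³ backbone C → alcohol.
–NO2 on carbon → nitro group.

acyl halide, alcohol, alkyl halide, amide, ester, nitro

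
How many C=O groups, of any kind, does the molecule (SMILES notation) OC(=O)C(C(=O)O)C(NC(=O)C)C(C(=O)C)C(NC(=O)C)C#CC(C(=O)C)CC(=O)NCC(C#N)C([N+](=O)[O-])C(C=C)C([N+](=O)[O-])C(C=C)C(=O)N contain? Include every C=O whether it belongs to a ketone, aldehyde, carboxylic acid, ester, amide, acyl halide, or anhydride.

8

HOOC: carboxylic acid, 1 C=O (running total 1).
CH(COOH): carboxylic acid, 1 C=O (running total 2).
CH(NHCOCH3): amide, 1 C=O (running total 3).
CH(COCH3): ketone, 1 C=O (running total 4).
CH(NHCOCH3): amide, 1 C=O (running total 5).
CH(COCH3): ketone, 1 C=O (running total 6).
CH2CONHCH2: amide, 1 C=O (running total 7).
CONH2: amide, 1 C=O (running total 8).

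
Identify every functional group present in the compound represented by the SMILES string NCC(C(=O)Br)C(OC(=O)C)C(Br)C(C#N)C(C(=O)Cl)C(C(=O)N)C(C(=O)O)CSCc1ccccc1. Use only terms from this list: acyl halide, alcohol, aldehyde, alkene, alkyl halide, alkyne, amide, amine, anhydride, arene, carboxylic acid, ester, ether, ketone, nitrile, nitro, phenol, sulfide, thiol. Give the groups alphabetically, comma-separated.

–NH2 on an sp³ carbon with no adjacent C=O → amine.
pendant –C(=O)X: carbonyl C bonded to C and halogen → acyl halide.
pendant –OC(=O)CH3: an acyloxy group → ester.
halogen on an sp³ carbon → alkyl halide.
pendant –C≡N: nitrile.
pendant –C(=O)X: carbonyl C bonded to C and halogen → acyl halide.
pendant –CONH2: carbonyl C bonded to C and N → amide.
pendant –COOH: carbonyl C bonded to C and –OH → carboxylic acid.
C–S–C linkage → sulfide (thioether).
–C6H5 phenyl ring → arene.

acyl halide, alkyl halide, amide, amine, arene, carboxylic acid, ester, nitrile, sulfide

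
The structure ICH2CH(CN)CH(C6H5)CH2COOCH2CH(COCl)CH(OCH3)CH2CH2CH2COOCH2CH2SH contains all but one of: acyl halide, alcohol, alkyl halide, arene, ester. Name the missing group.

alkyl halide: present (ICH2 — halogen on an sp³ carbon → alkyl halide).
acyl halide: present (CH(COCl) — pendant –C(=O)X: carbonyl C bonded to C and halogen → acyl halide).
ester: present (CH2COOCH2 — –C(=O)–O–C with C on the carbonyl side → ester).
arene: present (CH(C6H5) — pendant –C6H5: benzene ring → arene).
alcohol: no segment matches this pattern.

alcohol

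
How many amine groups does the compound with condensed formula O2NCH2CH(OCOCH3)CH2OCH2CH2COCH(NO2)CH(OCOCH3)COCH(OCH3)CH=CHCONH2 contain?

0

Taking each segment in turn:
  O2NCH2: –NO2 on carbon → nitro group.
  CH(OCOCH3): pendant –OC(=O)CH3: an acyloxy group → ester.
  CH2OCH2: C–O–C with sp³ carbons on both sides and no adjacent C=O → ether.
  CO: –C(=O)– with carbon on both sides → ketone.
  CH(NO2): –NO2 on an sp³ carbon → nitro (the N=O is not a carbonyl).
  CH(OCOCH3): pendant –OC(=O)CH3: an acyloxy group → ester.
  CO: –C(=O)– with carbon on both sides → ketone.
  CH(OCH3): pendant –OCH3: C–O–C with sp³ C, no adjacent C=O → ether.
  CH=CH: C=C double bond → alkene.
  CONH2: –C(=O)NH2: carbonyl C bonded to C and to N → amide (the N is not a separate amine).
No segment is a amine: O2NCH2 is nitro, not amine; CH(NO2) is nitro, not amine; CONH2 is amide, not amine. → 0.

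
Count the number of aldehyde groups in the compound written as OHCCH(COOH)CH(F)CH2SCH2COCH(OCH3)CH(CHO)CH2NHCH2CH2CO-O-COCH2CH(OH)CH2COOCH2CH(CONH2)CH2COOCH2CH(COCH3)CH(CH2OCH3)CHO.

Taking each segment in turn:
  OHC: terminal –CHO: carbonyl C bonded to H and C → aldehyde.
  CH(COOH): pendant –COOH: carbonyl C bonded to C and –OH → carboxylic acid.
  CH(F): halogen on an sp³ carbon → alkyl halide.
  CH2SCH2: C–S–C linkage → sulfide (thioether).
  CO: –C(=O)– with carbon on both sides → ketone.
  CH(OCH3): pendant –OCH3: C–O–C with sp³ C, no adjacent C=O → ether.
  CH(CHO): pendant –CHO: carbonyl C bonded to C and H → aldehyde.
  CH2NHCH2: C–N–C with sp³ carbons and no adjacent C=O → amine (secondary).
  CH2CO-O-COCH2: two acyl groups sharing one oxygen, –C(=O)–O–C(=O)– → anhydride.
  CH(OH): –OH on an sp³ carbon → alcohol (secondary).
  CH2COOCH2: –C(=O)–O–C with C on the carbonyl side → ester.
  CH(CONH2): pendant –CONH2: carbonyl C bonded to C and N → amide.
  CH2COOCH2: –C(=O)–O–C with C on the carbonyl side → ester.
  CH(COCH3): pendant –COCH3: carbonyl C bonded to two carbons → ketone.
  CH(CH2OCH3): pendant –CH2OCH3: C–O–C linkage → ether.
  CHO: terminal –CHO: carbonyl C bonded to H and C → aldehyde.
Aldehyde appears at: OHC, CH(CHO), CHO → 3.

3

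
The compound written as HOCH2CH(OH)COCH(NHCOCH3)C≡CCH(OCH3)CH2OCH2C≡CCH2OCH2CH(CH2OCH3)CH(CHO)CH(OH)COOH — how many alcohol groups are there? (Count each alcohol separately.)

3

Taking each segment in turn:
  HOCH2: HO– on an sp³ carbon → alcohol.
  CH(OH): –OH on an sp³ carbon → alcohol (secondary).
  CO: –C(=O)– with carbon on both sides → ketone.
  CH(NHCOCH3): pendant –NHC(=O)CH3: N bonded to a carbonyl → amide (not amine).
  C≡C: C≡C triple bond → alkyne.
  CH(OCH3): pendant –OCH3: C–O–C with sp³ C, no adjacent C=O → ether.
  CH2OCH2: C–O–C with sp³ carbons on both sides and no adjacent C=O → ether.
  C≡C: C≡C triple bond → alkyne.
  CH2OCH2: C–O–C with sp³ carbons on both sides and no adjacent C=O → ether.
  CH(CH2OCH3): pendant –CH2OCH3: C–O–C linkage → ether.
  CH(CHO): pendant –CHO: carbonyl C bonded to C and H → aldehyde.
  CH(OH): –OH on an sp³ carbon → alcohol (secondary).
  COOH: –COOH: carbonyl C bonded to –OH and C → carboxylic acid (the –OH is not a separate alcohol).
Alcohol appears at: HOCH2, CH(OH), CH(OH) → 3.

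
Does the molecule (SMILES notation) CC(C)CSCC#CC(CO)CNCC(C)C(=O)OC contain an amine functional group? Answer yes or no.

yes

Taking each segment in turn:
  CH2SCH2: C–S–C linkage → sulfide (thioether).
  C≡C: C≡C triple bond → alkyne.
  CH(CH2OH): pendant –CH2OH on an sp³ backbone C → alcohol.
  CH2NHCH2: C–N–C with sp³ carbons and no adjacent C=O → amine (secondary).
  COOCH3: –C(=O)OCH3: carbonyl C bonded to C and to –OCH3 → ester (not ketone + ether).
The CH2NHCH2 segment supplies the amine: C–N–C with sp³ carbons and no adjacent C=O → amine (secondary).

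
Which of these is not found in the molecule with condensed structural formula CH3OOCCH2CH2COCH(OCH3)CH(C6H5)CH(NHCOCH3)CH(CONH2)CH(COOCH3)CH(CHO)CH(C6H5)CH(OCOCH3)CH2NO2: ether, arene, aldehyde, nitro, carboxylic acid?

arene: present (CH(C6H5) — pendant –C6H5: benzene ring → arene).
aldehyde: present (CH(CHO) — pendant –CHO: carbonyl C bonded to C and H → aldehyde).
nitro: present (CH2NO2 — –NO2 on carbon → nitro group).
ether: present (CH(OCH3) — pendant –OCH3: C–O–C with sp³ C, no adjacent C=O → ether).
carboxylic acid: absent. In each of CH3OOC, CH(COOCH3) and CH(OCOCH3), the acyl oxygen is bonded to carbon (–O–C), not to H, so this is an ester. In each of CH(NHCOCH3) and CH(CONH2), the carbonyl is bonded to nitrogen, not to –OH; that is an amide.

carboxylic acid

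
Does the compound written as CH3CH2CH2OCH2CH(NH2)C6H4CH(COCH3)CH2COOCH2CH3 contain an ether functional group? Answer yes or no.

yes

Reading the structure from left to right:
  CH2OCH2: C–O–C with sp³ carbons on both sides and no adjacent C=O → ether.
  CH(NH2): –NH2 on an sp³ carbon with no adjacent C=O → amine.
  C6H4: para-disubstituted benzene ring → arene.
  CH(COCH3): pendant –COCH3: carbonyl C bonded to two carbons → ketone.
  COOCH2CH3: –C(=O)OCH2CH3: carbonyl C bonded to C and to –OEt → ester.
The CH2OCH2 segment supplies the ether: C–O–C with sp³ carbons on both sides and no adjacent C=O → ether.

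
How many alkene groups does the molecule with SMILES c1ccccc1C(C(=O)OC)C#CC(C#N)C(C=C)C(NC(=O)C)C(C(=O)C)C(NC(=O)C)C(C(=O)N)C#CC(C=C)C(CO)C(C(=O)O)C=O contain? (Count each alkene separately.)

2

Taking each segment in turn:
  C6H5: C6H5– phenyl ring → arene.
  CH(COOCH3): pendant –COOCH3: carbonyl C bonded to C and –OCH3 → ester.
  C≡C: C≡C triple bond → alkyne.
  CH(CN): pendant –C≡N: nitrile.
  CH(CH=CH2): pendant –CH=CH2: C=C double bond → alkene.
  CH(NHCOCH3): pendant –NHC(=O)CH3: N bonded to a carbonyl → amide (not amine).
  CH(COCH3): pendant –COCH3: carbonyl C bonded to two carbons → ketone.
  CH(NHCOCH3): pendant –NHC(=O)CH3: N bonded to a carbonyl → amide (not amine).
  CH(CONH2): pendant –CONH2: carbonyl C bonded to C and N → amide.
  C≡C: C≡C triple bond → alkyne.
  CH(CH=CH2): pendant –CH=CH2: C=C double bond → alkene.
  CH(CH2OH): pendant –CH2OH on an sp³ backbone C → alcohol.
  CH(COOH): pendant –COOH: carbonyl C bonded to C and –OH → carboxylic acid.
  CHO: terminal –CHO: carbonyl C bonded to H and C → aldehyde.
Alkene appears at: CH(CH=CH2), CH(CH=CH2) → 2.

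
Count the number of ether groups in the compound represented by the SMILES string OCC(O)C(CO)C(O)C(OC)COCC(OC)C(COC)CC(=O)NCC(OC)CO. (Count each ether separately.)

Working along the chain:
  HOCH2: HO– on an sp³ carbon → alcohol.
  CH(OH): –OH on an sp³ carbon → alcohol (secondary).
  CH(CH2OH): pendant –CH2OH on an sp³ backbone C → alcohol.
  CH(OH): –OH on an sp³ carbon → alcohol (secondary).
  CH(OCH3): pendant –OCH3: C–O–C with sp³ C, no adjacent C=O → ether.
  CH2OCH2: C–O–C with sp³ carbons on both sides and no adjacent C=O → ether.
  CH(OCH3): pendant –OCH3: C–O–C with sp³ C, no adjacent C=O → ether.
  CH(CH2OCH3): pendant –CH2OCH3: C–O–C linkage → ether.
  CH2CONHCH2: –C(=O)–N– linkage → amide (the N is not an amine).
  CH(OCH3): pendant –OCH3: C–O–C with sp³ C, no adjacent C=O → ether.
  CH2OH: –OH on an sp³ carbon → alcohol.
Ether appears at: CH(OCH3), CH2OCH2, CH(OCH3), CH(CH2OCH3), CH(OCH3) → 5.

5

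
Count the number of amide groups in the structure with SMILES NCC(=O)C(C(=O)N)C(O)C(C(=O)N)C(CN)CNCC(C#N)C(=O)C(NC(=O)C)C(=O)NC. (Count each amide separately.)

4

–NH2 on an sp³ carbon with no adjacent C=O → amine.
–C(=O)– with carbon on both sides → ketone.
pendant –CONH2: carbonyl C bonded to C and N → amide.
–OH on an sp³ carbon → alcohol (secondary).
pendant –CONH2: carbonyl C bonded to C and N → amide.
pendant –CH2NH2: N on sp³ C, no adjacent C=O → amine.
C–N–C with sp³ carbons and no adjacent C=O → amine (secondary).
pendant –C≡N: nitrile.
–C(=O)– with carbon on both sides → ketone.
pendant –NHC(=O)CH3: N bonded to a carbonyl → amide (not amine).
–C(=O)NHCH3: carbonyl C bonded to C and to N → amide (the N is not an amine).
Amide appears at: CH(CONH2), CH(CONH2), CH(NHCOCH3), CONHCH3 → 4.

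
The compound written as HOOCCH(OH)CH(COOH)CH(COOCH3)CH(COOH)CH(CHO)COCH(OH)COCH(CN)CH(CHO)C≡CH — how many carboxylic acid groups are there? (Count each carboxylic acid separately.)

3

–COOH: carbonyl C bonded to –OH and C → carboxylic acid (the –OH is not a separate alcohol).
–OH on an sp³ carbon → alcohol (secondary).
pendant –COOH: carbonyl C bonded to C and –OH → carboxylic acid.
pendant –COOCH3: carbonyl C bonded to C and –OCH3 → ester.
pendant –COOH: carbonyl C bonded to C and –OH → carboxylic acid.
pendant –CHO: carbonyl C bonded to C and H → aldehyde.
–C(=O)– with carbon on both sides → ketone.
–OH on an sp³ carbon → alcohol (secondary).
–C(=O)– with carbon on both sides → ketone.
pendant –C≡N: nitrile.
pendant –CHO: carbonyl C bonded to C and H → aldehyde.
C≡C triple bond → alkyne.
Carboxylic acid appears at: HOOC, CH(COOH), CH(COOH) → 3.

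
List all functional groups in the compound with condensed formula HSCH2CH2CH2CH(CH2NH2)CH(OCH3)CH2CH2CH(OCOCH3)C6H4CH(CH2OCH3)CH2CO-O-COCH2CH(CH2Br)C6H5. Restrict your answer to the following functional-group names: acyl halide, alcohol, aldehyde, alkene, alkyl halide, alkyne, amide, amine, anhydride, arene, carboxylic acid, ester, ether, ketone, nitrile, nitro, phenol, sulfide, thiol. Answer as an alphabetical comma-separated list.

alkyl halide, amine, anhydride, arene, ester, ether, thiol

Reading the structure from left to right:
  HSCH2: –SH on an sp³ carbon → thiol.
  CH(CH2NH2): pendant –CH2NH2: N on sp³ C, no adjacent C=O → amine.
  CH(OCH3): pendant –OCH3: C–O–C with sp³ C, no adjacent C=O → ether.
  CH(OCOCH3): pendant –OC(=O)CH3: an acyloxy group → ester.
  C6H4: para-disubstituted benzene ring → arene.
  CH(CH2OCH3): pendant –CH2OCH3: C–O–C linkage → ether.
  CH2CO-O-COCH2: two acyl groups sharing one oxygen, –C(=O)–O–C(=O)– → anhydride.
  CH(CH2Br): pendant –CH2X: halogen on sp³ carbon → alkyl halide.
  C6H5: –C6H5 phenyl ring → arene.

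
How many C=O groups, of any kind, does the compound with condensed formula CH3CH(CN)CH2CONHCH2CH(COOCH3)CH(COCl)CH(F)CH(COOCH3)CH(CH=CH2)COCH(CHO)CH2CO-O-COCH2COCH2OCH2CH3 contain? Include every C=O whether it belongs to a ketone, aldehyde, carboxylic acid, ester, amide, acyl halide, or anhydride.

9

CH2CONHCH2: amide, 1 C=O (running total 1).
CH(COOCH3): ester, 1 C=O (running total 2).
CH(COCl): acyl halide, 1 C=O (running total 3).
CH(COOCH3): ester, 1 C=O (running total 4).
CO: ketone, 1 C=O (running total 5).
CH(CHO): aldehyde, 1 C=O (running total 6).
CH2CO-O-COCH2: anhydride, 2 C=O (running total 8).
CO: ketone, 1 C=O (running total 9).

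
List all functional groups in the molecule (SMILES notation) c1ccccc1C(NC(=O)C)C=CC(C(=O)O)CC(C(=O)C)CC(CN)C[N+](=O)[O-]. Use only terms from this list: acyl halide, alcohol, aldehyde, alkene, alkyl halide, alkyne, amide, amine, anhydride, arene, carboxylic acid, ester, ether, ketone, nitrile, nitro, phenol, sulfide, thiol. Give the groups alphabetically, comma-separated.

C6H5– phenyl ring → arene.
pendant –NHC(=O)CH3: N bonded to a carbonyl → amide (not amine).
C=C double bond → alkene.
pendant –COOH: carbonyl C bonded to C and –OH → carboxylic acid.
pendant –COCH3: carbonyl C bonded to two carbons → ketone.
pendant –CH2NH2: N on sp³ C, no adjacent C=O → amine.
–NO2 on carbon → nitro group.

alkene, amide, amine, arene, carboxylic acid, ketone, nitro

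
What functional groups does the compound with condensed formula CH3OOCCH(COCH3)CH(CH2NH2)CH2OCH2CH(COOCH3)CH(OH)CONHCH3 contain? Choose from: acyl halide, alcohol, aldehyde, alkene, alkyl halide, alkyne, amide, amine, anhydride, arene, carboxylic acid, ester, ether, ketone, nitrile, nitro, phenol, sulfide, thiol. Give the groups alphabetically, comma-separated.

alcohol, amide, amine, ester, ether, ketone

CH3O–C(=O)–: carbonyl C bonded to C and to –OCH3 → ester (not ketone + ether).
pendant –COCH3: carbonyl C bonded to two carbons → ketone.
pendant –CH2NH2: N on sp³ C, no adjacent C=O → amine.
C–O–C with sp³ carbons on both sides and no adjacent C=O → ether.
pendant –COOCH3: carbonyl C bonded to C and –OCH3 → ester.
–OH on an sp³ carbon → alcohol (secondary).
–C(=O)NHCH3: carbonyl C bonded to C and to N → amide (the N is not an amine).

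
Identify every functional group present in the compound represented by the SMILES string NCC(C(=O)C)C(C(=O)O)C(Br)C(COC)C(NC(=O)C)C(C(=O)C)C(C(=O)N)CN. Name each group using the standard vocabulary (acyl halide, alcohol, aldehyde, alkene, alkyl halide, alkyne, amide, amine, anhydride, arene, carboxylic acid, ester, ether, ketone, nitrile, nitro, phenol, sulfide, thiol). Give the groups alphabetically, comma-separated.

alkyl halide, amide, amine, carboxylic acid, ether, ketone

–NH2 on an sp³ carbon with no adjacent C=O → amine.
pendant –COCH3: carbonyl C bonded to two carbons → ketone.
pendant –COOH: carbonyl C bonded to C and –OH → carboxylic acid.
halogen on an sp³ carbon → alkyl halide.
pendant –CH2OCH3: C–O–C linkage → ether.
pendant –NHC(=O)CH3: N bonded to a carbonyl → amide (not amine).
pendant –COCH3: carbonyl C bonded to two carbons → ketone.
pendant –CONH2: carbonyl C bonded to C and N → amide.
–NH2 on an sp³ carbon with no adjacent C=O → amine.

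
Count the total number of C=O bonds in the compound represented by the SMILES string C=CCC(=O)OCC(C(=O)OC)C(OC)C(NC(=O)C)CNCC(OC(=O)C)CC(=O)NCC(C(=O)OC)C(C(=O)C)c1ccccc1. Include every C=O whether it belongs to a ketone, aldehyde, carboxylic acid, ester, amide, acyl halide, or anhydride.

CH2COOCH2: ester, 1 C=O (running total 1).
CH(COOCH3): ester, 1 C=O (running total 2).
CH(NHCOCH3): amide, 1 C=O (running total 3).
CH(OCOCH3): ester, 1 C=O (running total 4).
CH2CONHCH2: amide, 1 C=O (running total 5).
CH(COOCH3): ester, 1 C=O (running total 6).
CH(COCH3): ketone, 1 C=O (running total 7).

7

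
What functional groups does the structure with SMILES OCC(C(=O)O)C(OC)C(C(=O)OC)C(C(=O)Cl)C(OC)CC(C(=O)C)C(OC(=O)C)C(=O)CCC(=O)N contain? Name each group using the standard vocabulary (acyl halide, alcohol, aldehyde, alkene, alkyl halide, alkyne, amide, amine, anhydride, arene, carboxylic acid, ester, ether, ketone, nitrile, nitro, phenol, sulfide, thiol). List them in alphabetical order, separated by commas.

Working along the chain:
  HOCH2: HO– on an sp³ carbon → alcohol.
  CH(COOH): pendant –COOH: carbonyl C bonded to C and –OH → carboxylic acid.
  CH(OCH3): pendant –OCH3: C–O–C with sp³ C, no adjacent C=O → ether.
  CH(COOCH3): pendant –COOCH3: carbonyl C bonded to C and –OCH3 → ester.
  CH(COCl): pendant –C(=O)X: carbonyl C bonded to C and halogen → acyl halide.
  CH(OCH3): pendant –OCH3: C–O–C with sp³ C, no adjacent C=O → ether.
  CH(COCH3): pendant –COCH3: carbonyl C bonded to two carbons → ketone.
  CH(OCOCH3): pendant –OC(=O)CH3: an acyloxy group → ester.
  CO: –C(=O)– with carbon on both sides → ketone.
  CONH2: –C(=O)NH2: carbonyl C bonded to C and to N → amide (the N is not a separate amine).

acyl halide, alcohol, amide, carboxylic acid, ester, ether, ketone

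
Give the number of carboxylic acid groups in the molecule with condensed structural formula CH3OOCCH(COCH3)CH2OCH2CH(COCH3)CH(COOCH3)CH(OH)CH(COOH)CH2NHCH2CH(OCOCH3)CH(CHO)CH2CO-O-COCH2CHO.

1

Working along the chain:
  CH3OOC: CH3O–C(=O)–: carbonyl C bonded to C and to –OCH3 → ester (not ketone + ether).
  CH(COCH3): pendant –COCH3: carbonyl C bonded to two carbons → ketone.
  CH2OCH2: C–O–C with sp³ carbons on both sides and no adjacent C=O → ether.
  CH(COCH3): pendant –COCH3: carbonyl C bonded to two carbons → ketone.
  CH(COOCH3): pendant –COOCH3: carbonyl C bonded to C and –OCH3 → ester.
  CH(OH): –OH on an sp³ carbon → alcohol (secondary).
  CH(COOH): pendant –COOH: carbonyl C bonded to C and –OH → carboxylic acid.
  CH2NHCH2: C–N–C with sp³ carbons and no adjacent C=O → amine (secondary).
  CH(OCOCH3): pendant –OC(=O)CH3: an acyloxy group → ester.
  CH(CHO): pendant –CHO: carbonyl C bonded to C and H → aldehyde.
  CH2CO-O-COCH2: two acyl groups sharing one oxygen, –C(=O)–O–C(=O)– → anhydride.
  CHO: terminal –CHO: carbonyl C bonded to H and C → aldehyde.
Carboxylic acid appears at: CH(COOH) → 1.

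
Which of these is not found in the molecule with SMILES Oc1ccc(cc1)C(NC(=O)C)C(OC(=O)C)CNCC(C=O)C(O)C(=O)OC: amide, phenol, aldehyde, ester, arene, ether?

aldehyde: present (CH(CHO) — pendant –CHO: carbonyl C bonded to C and H → aldehyde).
amide: present (CH(NHCOCH3) — pendant –NHC(=O)CH3: N bonded to a carbonyl → amide (not amine)).
ester: present (CH(OCOCH3) — pendant –OC(=O)CH3: an acyloxy group → ester).
arene: present (HOC6H4 — –OH attached directly to an aromatic ring → phenol (not alcohol); the ring itself is an arene).
phenol: present (HOC6H4 — –OH attached directly to an aromatic ring → phenol (not alcohol); the ring itself is an arene).
ether: absent. In each of CH(OCOCH3) and COOCH3, the C–O–C oxygen is adjacent to a C=O, so it belongs to an ester, not an ether.

ether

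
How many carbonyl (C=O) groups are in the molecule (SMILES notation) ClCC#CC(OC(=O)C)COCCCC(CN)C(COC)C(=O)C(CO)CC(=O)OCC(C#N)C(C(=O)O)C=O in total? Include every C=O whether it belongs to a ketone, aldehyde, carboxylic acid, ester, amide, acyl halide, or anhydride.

CH(OCOCH3): ester, 1 C=O (running total 1).
CO: ketone, 1 C=O (running total 2).
CH2COOCH2: ester, 1 C=O (running total 3).
CH(COOH): carboxylic acid, 1 C=O (running total 4).
CHO: aldehyde, 1 C=O (running total 5).

5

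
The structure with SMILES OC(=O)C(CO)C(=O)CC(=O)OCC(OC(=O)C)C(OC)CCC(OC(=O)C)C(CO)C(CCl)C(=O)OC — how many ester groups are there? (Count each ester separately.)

4

Working along the chain:
  HOOC: –COOH: carbonyl C bonded to –OH and C → carboxylic acid (the –OH is not a separate alcohol).
  CH(CH2OH): pendant –CH2OH on an sp³ backbone C → alcohol.
  CO: –C(=O)– with carbon on both sides → ketone.
  CH2COOCH2: –C(=O)–O–C with C on the carbonyl side → ester.
  CH(OCOCH3): pendant –OC(=O)CH3: an acyloxy group → ester.
  CH(OCH3): pendant –OCH3: C–O–C with sp³ C, no adjacent C=O → ether.
  CH(OCOCH3): pendant –OC(=O)CH3: an acyloxy group → ester.
  CH(CH2OH): pendant –CH2OH on an sp³ backbone C → alcohol.
  CH(CH2Cl): pendant –CH2X: halogen on sp³ carbon → alkyl halide.
  COOCH3: –C(=O)OCH3: carbonyl C bonded to C and to –OCH3 → ester (not ketone + ether).
Ester appears at: CH2COOCH2, CH(OCOCH3), CH(OCOCH3), COOCH3 → 4.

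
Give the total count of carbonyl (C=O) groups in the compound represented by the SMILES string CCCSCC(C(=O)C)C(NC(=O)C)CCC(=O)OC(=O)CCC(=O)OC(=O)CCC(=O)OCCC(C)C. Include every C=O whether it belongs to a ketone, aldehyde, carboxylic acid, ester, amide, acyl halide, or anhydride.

CH(COCH3): ketone, 1 C=O (running total 1).
CH(NHCOCH3): amide, 1 C=O (running total 2).
CH2CO-O-COCH2: anhydride, 2 C=O (running total 4).
CH2CO-O-COCH2: anhydride, 2 C=O (running total 6).
CH2COOCH2: ester, 1 C=O (running total 7).

7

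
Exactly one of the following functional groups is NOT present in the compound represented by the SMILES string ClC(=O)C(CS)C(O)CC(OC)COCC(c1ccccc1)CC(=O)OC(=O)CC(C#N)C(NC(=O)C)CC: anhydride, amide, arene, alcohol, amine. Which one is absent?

anhydride: present (CH2CO-O-COCH2 — two acyl groups sharing one oxygen, –C(=O)–O–C(=O)– → anhydride).
alcohol: present (CH(OH) — –OH on an sp³ carbon → alcohol (secondary)).
arene: present (CH(C6H5) — pendant –C6H5: benzene ring → arene).
amide: present (CH(NHCOCH3) — pendant –NHC(=O)CH3: N bonded to a carbonyl → amide (not amine)).
amine: absent. In CH(NHCOCH3), the nitrogen is bonded directly to a carbonyl carbon, making it part of an amide, not a free amine.

amine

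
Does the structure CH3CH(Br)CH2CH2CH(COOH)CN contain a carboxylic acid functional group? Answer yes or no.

yes

halogen on an sp³ carbon → alkyl halide.
pendant –COOH: carbonyl C bonded to C and –OH → carboxylic acid.
–C≡N: carbon triple-bonded to nitrogen → nitrile.
The CH(COOH) segment supplies the carboxylic acid: pendant –COOH: carbonyl C bonded to C and –OH → carboxylic acid.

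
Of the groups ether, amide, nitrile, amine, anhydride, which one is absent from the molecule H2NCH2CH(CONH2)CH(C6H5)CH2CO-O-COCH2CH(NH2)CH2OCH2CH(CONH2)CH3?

amide: present (CH(CONH2) — pendant –CONH2: carbonyl C bonded to C and N → amide).
anhydride: present (CH2CO-O-COCH2 — two acyl groups sharing one oxygen, –C(=O)–O–C(=O)– → anhydride).
ether: present (CH2OCH2 — C–O–C with sp³ carbons on both sides and no adjacent C=O → ether).
amine: present (H2NCH2 — –NH2 on an sp³ carbon with no adjacent C=O → amine).
nitrile: no segment matches this pattern.

nitrile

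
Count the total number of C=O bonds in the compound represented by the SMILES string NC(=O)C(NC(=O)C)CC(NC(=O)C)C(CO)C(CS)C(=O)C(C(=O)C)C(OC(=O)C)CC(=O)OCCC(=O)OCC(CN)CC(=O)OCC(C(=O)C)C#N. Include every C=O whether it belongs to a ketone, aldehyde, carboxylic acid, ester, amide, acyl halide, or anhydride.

10

H2NCO: amide, 1 C=O (running total 1).
CH(NHCOCH3): amide, 1 C=O (running total 2).
CH(NHCOCH3): amide, 1 C=O (running total 3).
CO: ketone, 1 C=O (running total 4).
CH(COCH3): ketone, 1 C=O (running total 5).
CH(OCOCH3): ester, 1 C=O (running total 6).
CH2COOCH2: ester, 1 C=O (running total 7).
CH2COOCH2: ester, 1 C=O (running total 8).
CH2COOCH2: ester, 1 C=O (running total 9).
CH(COCH3): ketone, 1 C=O (running total 10).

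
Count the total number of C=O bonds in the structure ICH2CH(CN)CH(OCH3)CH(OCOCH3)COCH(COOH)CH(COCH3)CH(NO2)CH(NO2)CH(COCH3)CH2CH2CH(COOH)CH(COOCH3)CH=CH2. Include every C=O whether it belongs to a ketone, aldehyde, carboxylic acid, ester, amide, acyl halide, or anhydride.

CH(OCOCH3): ester, 1 C=O (running total 1).
CO: ketone, 1 C=O (running total 2).
CH(COOH): carboxylic acid, 1 C=O (running total 3).
CH(COCH3): ketone, 1 C=O (running total 4).
CH(COCH3): ketone, 1 C=O (running total 5).
CH(COOH): carboxylic acid, 1 C=O (running total 6).
CH(COOCH3): ester, 1 C=O (running total 7).

7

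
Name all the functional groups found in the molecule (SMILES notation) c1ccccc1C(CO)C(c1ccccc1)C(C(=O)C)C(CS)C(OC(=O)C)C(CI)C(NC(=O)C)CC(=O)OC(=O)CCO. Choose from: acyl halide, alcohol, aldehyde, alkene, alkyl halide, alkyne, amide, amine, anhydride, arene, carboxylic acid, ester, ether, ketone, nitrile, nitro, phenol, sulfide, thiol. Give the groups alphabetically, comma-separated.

alcohol, alkyl halide, amide, anhydride, arene, ester, ketone, thiol

C6H5– phenyl ring → arene.
pendant –CH2OH on an sp³ backbone C → alcohol.
pendant –C6H5: benzene ring → arene.
pendant –COCH3: carbonyl C bonded to two carbons → ketone.
pendant –CH2SH → thiol.
pendant –OC(=O)CH3: an acyloxy group → ester.
pendant –CH2X: halogen on sp³ carbon → alkyl halide.
pendant –NHC(=O)CH3: N bonded to a carbonyl → amide (not amine).
two acyl groups sharing one oxygen, –C(=O)–O–C(=O)– → anhydride.
–OH on an sp³ carbon → alcohol.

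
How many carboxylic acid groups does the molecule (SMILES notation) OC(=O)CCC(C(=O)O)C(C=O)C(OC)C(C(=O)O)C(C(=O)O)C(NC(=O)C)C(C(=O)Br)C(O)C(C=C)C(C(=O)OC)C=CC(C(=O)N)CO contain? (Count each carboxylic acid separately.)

4

–COOH: carbonyl C bonded to –OH and C → carboxylic acid (the –OH is not a separate alcohol).
pendant –COOH: carbonyl C bonded to C and –OH → carboxylic acid.
pendant –CHO: carbonyl C bonded to C and H → aldehyde.
pendant –OCH3: C–O–C with sp³ C, no adjacent C=O → ether.
pendant –COOH: carbonyl C bonded to C and –OH → carboxylic acid.
pendant –COOH: carbonyl C bonded to C and –OH → carboxylic acid.
pendant –NHC(=O)CH3: N bonded to a carbonyl → amide (not amine).
pendant –C(=O)X: carbonyl C bonded to C and halogen → acyl halide.
–OH on an sp³ carbon → alcohol (secondary).
pendant –CH=CH2: C=C double bond → alkene.
pendant –COOCH3: carbonyl C bonded to C and –OCH3 → ester.
C=C double bond → alkene.
pendant –CONH2: carbonyl C bonded to C and N → amide.
–OH on an sp³ carbon → alcohol.
Carboxylic acid appears at: HOOC, CH(COOH), CH(COOH), CH(COOH) → 4.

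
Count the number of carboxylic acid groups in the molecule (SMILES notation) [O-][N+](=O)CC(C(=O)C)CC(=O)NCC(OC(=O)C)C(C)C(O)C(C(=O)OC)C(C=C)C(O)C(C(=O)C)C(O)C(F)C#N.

0

Working along the chain:
  O2NCH2: –NO2 on carbon → nitro group.
  CH(COCH3): pendant –COCH3: carbonyl C bonded to two carbons → ketone.
  CH2CONHCH2: –C(=O)–N– linkage → amide (the N is not an amine).
  CH(OCOCH3): pendant –OC(=O)CH3: an acyloxy group → ester.
  CH(OH): –OH on an sp³ carbon → alcohol (secondary).
  CH(COOCH3): pendant –COOCH3: carbonyl C bonded to C and –OCH3 → ester.
  CH(CH=CH2): pendant –CH=CH2: C=C double bond → alkene.
  CH(OH): –OH on an sp³ carbon → alcohol (secondary).
  CH(COCH3): pendant –COCH3: carbonyl C bonded to two carbons → ketone.
  CH(OH): –OH on an sp³ carbon → alcohol (secondary).
  CH(F): halogen on an sp³ carbon → alkyl halide.
  CN: –C≡N: carbon triple-bonded to nitrogen → nitrile.
No segment is a carboxylic acid: CH2CONHCH2 is amide, not carboxylic acid; CH(OCOCH3) is ester, not carboxylic acid; CH(OH) is alcohol, not carboxylic acid. → 0.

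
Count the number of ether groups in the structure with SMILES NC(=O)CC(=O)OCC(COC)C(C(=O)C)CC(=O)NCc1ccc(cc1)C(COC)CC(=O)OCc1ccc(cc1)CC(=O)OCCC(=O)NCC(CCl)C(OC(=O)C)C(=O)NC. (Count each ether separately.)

2

–C(=O)NH2: carbonyl C bonded to C and to N → amide (the N is not a separate amine).
–C(=O)–O–C with C on the carbonyl side → ester.
pendant –CH2OCH3: C–O–C linkage → ether.
pendant –COCH3: carbonyl C bonded to two carbons → ketone.
–C(=O)–N– linkage → amide (the N is not an amine).
para-disubstituted benzene ring → arene.
pendant –CH2OCH3: C–O–C linkage → ether.
–C(=O)–O–C with C on the carbonyl side → ester.
para-disubstituted benzene ring → arene.
–C(=O)–O–C with C on the carbonyl side → ester.
–C(=O)–N– linkage → amide (the N is not an amine).
pendant –CH2X: halogen on sp³ carbon → alkyl halide.
pendant –OC(=O)CH3: an acyloxy group → ester.
–C(=O)NHCH3: carbonyl C bonded to C and to N → amide (the N is not an amine).
Ether appears at: CH(CH2OCH3), CH(CH2OCH3) → 2.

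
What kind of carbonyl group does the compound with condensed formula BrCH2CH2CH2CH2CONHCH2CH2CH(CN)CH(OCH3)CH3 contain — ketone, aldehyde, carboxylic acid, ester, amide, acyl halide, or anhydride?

The carbonyl is in the CH2CONHCH2 segment: –C(=O)–N– linkage → amide (the N is not an amine).

amide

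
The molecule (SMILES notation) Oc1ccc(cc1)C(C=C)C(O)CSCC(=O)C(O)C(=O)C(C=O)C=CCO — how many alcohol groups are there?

3

Working along the chain:
  HOC6H4: –OH attached directly to an aromatic ring → phenol (not alcohol); the ring itself is an arene.
  CH(CH=CH2): pendant –CH=CH2: C=C double bond → alkene.
  CH(OH): –OH on an sp³ carbon → alcohol (secondary).
  CH2SCH2: C–S–C linkage → sulfide (thioether).
  CO: –C(=O)– with carbon on both sides → ketone.
  CH(OH): –OH on an sp³ carbon → alcohol (secondary).
  CO: –C(=O)– with carbon on both sides → ketone.
  CH(CHO): pendant –CHO: carbonyl C bonded to C and H → aldehyde.
  CH=CH: C=C double bond → alkene.
  CH2OH: –OH on an sp³ carbon → alcohol.
Alcohol appears at: CH(OH), CH(OH), CH2OH → 3.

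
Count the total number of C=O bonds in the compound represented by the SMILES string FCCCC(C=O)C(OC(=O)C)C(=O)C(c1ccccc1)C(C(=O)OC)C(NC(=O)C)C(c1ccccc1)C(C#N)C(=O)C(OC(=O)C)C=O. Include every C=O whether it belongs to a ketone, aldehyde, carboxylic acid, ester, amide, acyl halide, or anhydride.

CH(CHO): aldehyde, 1 C=O (running total 1).
CH(OCOCH3): ester, 1 C=O (running total 2).
CO: ketone, 1 C=O (running total 3).
CH(COOCH3): ester, 1 C=O (running total 4).
CH(NHCOCH3): amide, 1 C=O (running total 5).
CO: ketone, 1 C=O (running total 6).
CH(OCOCH3): ester, 1 C=O (running total 7).
CHO: aldehyde, 1 C=O (running total 8).

8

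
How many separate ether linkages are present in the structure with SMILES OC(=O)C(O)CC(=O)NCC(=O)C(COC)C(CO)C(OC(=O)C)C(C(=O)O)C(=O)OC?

–COOH: carbonyl C bonded to –OH and C → carboxylic acid (the –OH is not a separate alcohol).
–OH on an sp³ carbon → alcohol (secondary).
–C(=O)–N– linkage → amide (the N is not an amine).
–C(=O)– with carbon on both sides → ketone.
pendant –CH2OCH3: C–O–C linkage → ether.
pendant –CH2OH on an sp³ backbone C → alcohol.
pendant –OC(=O)CH3: an acyloxy group → ester.
pendant –COOH: carbonyl C bonded to C and –OH → carboxylic acid.
–C(=O)OCH3: carbonyl C bonded to C and to –OCH3 → ester (not ketone + ether).
Ether appears at: CH(CH2OCH3) → 1.

1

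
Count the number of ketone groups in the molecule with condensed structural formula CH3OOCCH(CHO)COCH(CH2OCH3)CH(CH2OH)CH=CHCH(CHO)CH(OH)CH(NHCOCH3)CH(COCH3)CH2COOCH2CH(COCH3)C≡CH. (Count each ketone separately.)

3

Reading the structure from left to right:
  CH3OOC: CH3O–C(=O)–: carbonyl C bonded to C and to –OCH3 → ester (not ketone + ether).
  CH(CHO): pendant –CHO: carbonyl C bonded to C and H → aldehyde.
  CO: –C(=O)– with carbon on both sides → ketone.
  CH(CH2OCH3): pendant –CH2OCH3: C–O–C linkage → ether.
  CH(CH2OH): pendant –CH2OH on an sp³ backbone C → alcohol.
  CH=CH: C=C double bond → alkene.
  CH(CHO): pendant –CHO: carbonyl C bonded to C and H → aldehyde.
  CH(OH): –OH on an sp³ carbon → alcohol (secondary).
  CH(NHCOCH3): pendant –NHC(=O)CH3: N bonded to a carbonyl → amide (not amine).
  CH(COCH3): pendant –COCH3: carbonyl C bonded to two carbons → ketone.
  CH2COOCH2: –C(=O)–O–C with C on the carbonyl side → ester.
  CH(COCH3): pendant –COCH3: carbonyl C bonded to two carbons → ketone.
  C≡CH: C≡C triple bond → alkyne.
Ketone appears at: CO, CH(COCH3), CH(COCH3) → 3.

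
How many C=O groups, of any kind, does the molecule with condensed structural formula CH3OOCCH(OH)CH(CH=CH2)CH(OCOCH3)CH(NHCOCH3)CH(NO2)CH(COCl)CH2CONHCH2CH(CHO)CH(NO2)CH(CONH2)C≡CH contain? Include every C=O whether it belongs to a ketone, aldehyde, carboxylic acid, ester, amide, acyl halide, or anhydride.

CH3OOC: ester, 1 C=O (running total 1).
CH(OCOCH3): ester, 1 C=O (running total 2).
CH(NHCOCH3): amide, 1 C=O (running total 3).
CH(COCl): acyl halide, 1 C=O (running total 4).
CH2CONHCH2: amide, 1 C=O (running total 5).
CH(CHO): aldehyde, 1 C=O (running total 6).
CH(CONH2): amide, 1 C=O (running total 7).

7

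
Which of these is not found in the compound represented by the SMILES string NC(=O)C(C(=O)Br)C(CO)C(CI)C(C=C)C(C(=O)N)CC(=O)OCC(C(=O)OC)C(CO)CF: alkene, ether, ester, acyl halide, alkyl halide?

acyl halide: present (CH(COBr) — pendant –C(=O)X: carbonyl C bonded to C and halogen → acyl halide).
alkene: present (CH(CH=CH2) — pendant –CH=CH2: C=C double bond → alkene).
alkyl halide: present (CH(CH2I) — pendant –CH2X: halogen on sp³ carbon → alkyl halide).
ester: present (CH2COOCH2 — –C(=O)–O–C with C on the carbonyl side → ester).
ether: absent. In each of CH2COOCH2 and CH(COOCH3), the C–O–C oxygen is adjacent to a C=O, so it belongs to an ester, not an ether.

ether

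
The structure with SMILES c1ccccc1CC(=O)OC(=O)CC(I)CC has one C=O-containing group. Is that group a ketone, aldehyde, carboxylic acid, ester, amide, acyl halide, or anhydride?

The carbonyl is in the CH2CO-O-COCH2 segment: two acyl groups sharing one oxygen, –C(=O)–O–C(=O)– → anhydride.

anhydride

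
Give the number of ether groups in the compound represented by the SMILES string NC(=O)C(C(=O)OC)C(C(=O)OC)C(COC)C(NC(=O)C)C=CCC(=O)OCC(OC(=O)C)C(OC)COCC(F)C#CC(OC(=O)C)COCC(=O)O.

4

–C(=O)NH2: carbonyl C bonded to C and to N → amide (the N is not a separate amine).
pendant –COOCH3: carbonyl C bonded to C and –OCH3 → ester.
pendant –COOCH3: carbonyl C bonded to C and –OCH3 → ester.
pendant –CH2OCH3: C–O–C linkage → ether.
pendant –NHC(=O)CH3: N bonded to a carbonyl → amide (not amine).
C=C double bond → alkene.
–C(=O)–O–C with C on the carbonyl side → ester.
pendant –OC(=O)CH3: an acyloxy group → ester.
pendant –OCH3: C–O–C with sp³ C, no adjacent C=O → ether.
C–O–C with sp³ carbons on both sides and no adjacent C=O → ether.
halogen on an sp³ carbon → alkyl halide.
C≡C triple bond → alkyne.
pendant –OC(=O)CH3: an acyloxy group → ester.
C–O–C with sp³ carbons on both sides and no adjacent C=O → ether.
–COOH: carbonyl C bonded to –OH and C → carboxylic acid (the –OH is not a separate alcohol).
Ether appears at: CH(CH2OCH3), CH(OCH3), CH2OCH2, CH2OCH2 → 4.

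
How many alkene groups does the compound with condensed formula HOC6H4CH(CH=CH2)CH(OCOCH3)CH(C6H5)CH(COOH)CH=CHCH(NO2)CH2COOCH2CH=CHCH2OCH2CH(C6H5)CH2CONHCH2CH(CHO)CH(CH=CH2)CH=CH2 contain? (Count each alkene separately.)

5

Taking each segment in turn:
  HOC6H4: –OH attached directly to an aromatic ring → phenol (not alcohol); the ring itself is an arene.
  CH(CH=CH2): pendant –CH=CH2: C=C double bond → alkene.
  CH(OCOCH3): pendant –OC(=O)CH3: an acyloxy group → ester.
  CH(C6H5): pendant –C6H5: benzene ring → arene.
  CH(COOH): pendant –COOH: carbonyl C bonded to C and –OH → carboxylic acid.
  CH=CH: C=C double bond → alkene.
  CH(NO2): –NO2 on an sp³ carbon → nitro (the N=O is not a carbonyl).
  CH2COOCH2: –C(=O)–O–C with C on the carbonyl side → ester.
  CH=CH: C=C double bond → alkene.
  CH2OCH2: C–O–C with sp³ carbons on both sides and no adjacent C=O → ether.
  CH(C6H5): pendant –C6H5: benzene ring → arene.
  CH2CONHCH2: –C(=O)–N– linkage → amide (the N is not an amine).
  CH(CHO): pendant –CHO: carbonyl C bonded to C and H → aldehyde.
  CH(CH=CH2): pendant –CH=CH2: C=C double bond → alkene.
  CH=CH2: C=C double bond → alkene.
Alkene appears at: CH(CH=CH2), CH=CH, CH=CH, CH(CH=CH2), CH=CH2 → 5.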